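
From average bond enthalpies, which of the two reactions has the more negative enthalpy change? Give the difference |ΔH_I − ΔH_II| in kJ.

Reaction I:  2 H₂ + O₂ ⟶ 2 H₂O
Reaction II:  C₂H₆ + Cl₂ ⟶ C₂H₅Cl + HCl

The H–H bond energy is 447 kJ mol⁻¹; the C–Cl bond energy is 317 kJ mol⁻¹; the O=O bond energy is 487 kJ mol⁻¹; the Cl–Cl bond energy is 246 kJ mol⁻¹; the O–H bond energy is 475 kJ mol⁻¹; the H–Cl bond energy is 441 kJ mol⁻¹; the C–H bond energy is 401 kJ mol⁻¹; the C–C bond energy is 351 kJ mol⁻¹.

Reaction I, by 408 kJ

Reaction I:
  Bonds broken (reactants):
    H–H: 2 × 447 = 894
    O=O: 1 × 487 = 487
    Σ(broken) = 1381 kJ
  Bonds formed (products):
    O–H: 4 × 475 = 1900
    Σ(formed) = 1900 kJ
  ΔH_I = 1381 − 1900 = −519 kJ
Reaction II:
  Bonds broken (reactants):
    C–C: 1 × 351 = 351
    C–H: 6 × 401 = 2406
    Cl–Cl: 1 × 246 = 246
    Σ(broken) = 3003 kJ
  Bonds formed (products):
    C–C: 1 × 351 = 351
    C–Cl: 1 × 317 = 317
    C–H: 5 × 401 = 2005
    H–Cl: 1 × 441 = 441
    Σ(formed) = 3114 kJ
  ΔH_II = 3003 − 3114 = −111 kJ
ΔH_I − ΔH_II = −408 kJ, so reaction I has the more negative ΔH; |ΔH_I − ΔH_II| = 408 kJ.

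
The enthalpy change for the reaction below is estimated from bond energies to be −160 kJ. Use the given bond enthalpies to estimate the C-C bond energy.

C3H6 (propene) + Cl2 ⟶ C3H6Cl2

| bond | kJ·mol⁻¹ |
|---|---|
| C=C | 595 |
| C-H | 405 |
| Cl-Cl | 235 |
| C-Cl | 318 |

D(C-C) ≈ 354 kJ/mol

Let D be the C-C bond energy.
Σ(broken) = 1×D + 6×405 + 1×595 + 1×235 = 3260 + D
Σ(formed) = 2×D + 2×318 + 6×405 = 3066 + 2D
ΔH = Σ(broken) − Σ(formed) = (3260 + D) − (3066 + 2D) = +194 − D
Setting this equal to −160 kJ gives D = 354 kJ/mol.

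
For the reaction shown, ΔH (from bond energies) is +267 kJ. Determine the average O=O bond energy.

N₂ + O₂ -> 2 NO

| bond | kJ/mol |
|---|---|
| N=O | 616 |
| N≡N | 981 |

Let D be the O=O bond energy.
Σ(broken) = 1×981 + 1×D = 981 + D
Σ(formed) = 2×616 = 1232
ΔH = Σ(broken) − Σ(formed) = (981 + D) − (1232) = −251 + D
Setting this equal to +267 kJ gives D = 518 kJ/mol.

D(O=O) ≈ 518 kJ/mol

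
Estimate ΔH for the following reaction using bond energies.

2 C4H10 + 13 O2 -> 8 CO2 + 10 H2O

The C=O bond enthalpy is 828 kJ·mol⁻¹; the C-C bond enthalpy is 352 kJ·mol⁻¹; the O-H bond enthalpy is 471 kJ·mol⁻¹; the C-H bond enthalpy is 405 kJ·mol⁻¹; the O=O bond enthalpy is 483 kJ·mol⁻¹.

Bonds broken (reactants):
  C-C: 6 × 352 = 2112
  C-H: 20 × 405 = 8100
  O=O: 13 × 483 = 6279
  Σ(broken) = 16491 kJ
Bonds formed (products):
  C=O: 16 × 828 = 13248
  O-H: 20 × 471 = 9420
  Σ(formed) = 22668 kJ
ΔH = Σ(broken) − Σ(formed) = 16491 − 22668 = −6177 kJ

ΔH ≈ −6177 kJ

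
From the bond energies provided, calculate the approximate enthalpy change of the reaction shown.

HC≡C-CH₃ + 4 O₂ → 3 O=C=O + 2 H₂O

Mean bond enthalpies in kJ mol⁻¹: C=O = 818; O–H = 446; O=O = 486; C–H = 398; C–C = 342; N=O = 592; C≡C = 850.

Bonds broken (reactants):
  C≡C: 1 × 850 = 850
  C–C: 1 × 342 = 342
  C–H: 4 × 398 = 1592
  O=O: 4 × 486 = 1944
  Σ(broken) = 4728 kJ
Bonds formed (products):
  C=O: 6 × 818 = 4908
  O–H: 4 × 446 = 1784
  Σ(formed) = 6692 kJ
ΔH = Σ(broken) − Σ(formed) = 4728 − 6692 = −1964 kJ

ΔH ≈ −1964 kJ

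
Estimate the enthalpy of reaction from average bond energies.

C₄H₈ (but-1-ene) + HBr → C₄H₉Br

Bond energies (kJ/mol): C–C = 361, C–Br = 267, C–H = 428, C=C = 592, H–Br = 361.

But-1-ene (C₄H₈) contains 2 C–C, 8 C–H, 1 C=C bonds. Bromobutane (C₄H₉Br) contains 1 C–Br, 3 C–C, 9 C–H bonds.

ΔH ≈ −103 kJ

Bonds broken (reactants):
  C–C: 2 × 361 = 722
  C–H: 8 × 428 = 3424
  C=C: 1 × 592 = 592
  H–Br: 1 × 361 = 361
  Σ(broken) = 5099 kJ
Bonds formed (products):
  C–Br: 1 × 267 = 267
  C–C: 3 × 361 = 1083
  C–H: 9 × 428 = 3852
  Σ(formed) = 5202 kJ
ΔH = Σ(broken) − Σ(formed) = 5099 − 5202 = −103 kJ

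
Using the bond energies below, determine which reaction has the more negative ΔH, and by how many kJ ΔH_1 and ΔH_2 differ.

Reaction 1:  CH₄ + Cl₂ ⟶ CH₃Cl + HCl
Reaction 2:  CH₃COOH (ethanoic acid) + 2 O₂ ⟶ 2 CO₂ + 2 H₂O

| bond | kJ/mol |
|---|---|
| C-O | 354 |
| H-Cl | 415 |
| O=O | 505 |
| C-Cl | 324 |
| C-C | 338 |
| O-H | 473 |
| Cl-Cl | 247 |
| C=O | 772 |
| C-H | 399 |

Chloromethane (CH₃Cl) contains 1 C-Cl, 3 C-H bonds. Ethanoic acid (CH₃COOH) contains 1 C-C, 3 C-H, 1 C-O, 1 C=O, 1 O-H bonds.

Reaction 1:
  Bonds broken (reactants):
    C-H: 4 × 399 = 1596
    Cl-Cl: 1 × 247 = 247
    Σ(broken) = 1843 kJ
  Bonds formed (products):
    C-Cl: 1 × 324 = 324
    C-H: 3 × 399 = 1197
    H-Cl: 1 × 415 = 415
    Σ(formed) = 1936 kJ
  ΔH_1 = 1843 − 1936 = −93 kJ
Reaction 2:
  Bonds broken (reactants):
    C-C: 1 × 338 = 338
    C-H: 3 × 399 = 1197
    C-O: 1 × 354 = 354
    C=O: 1 × 772 = 772
    O-H: 1 × 473 = 473
    O=O: 2 × 505 = 1010
    Σ(broken) = 4144 kJ
  Bonds formed (products):
    C=O: 4 × 772 = 3088
    O-H: 4 × 473 = 1892
    Σ(formed) = 4980 kJ
  ΔH_2 = 4144 − 4980 = −836 kJ
ΔH_1 − ΔH_2 = +743 kJ, so reaction 2 has the more negative ΔH; |ΔH_1 − ΔH_2| = 743 kJ.

Reaction 2, by 743 kJ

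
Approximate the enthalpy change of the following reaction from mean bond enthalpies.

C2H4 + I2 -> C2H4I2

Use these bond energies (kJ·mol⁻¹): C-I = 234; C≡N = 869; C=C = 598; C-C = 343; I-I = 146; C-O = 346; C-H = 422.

ΔH ≈ −67 kJ

Bonds broken (reactants):
  C-H: 4 × 422 = 1688
  C=C: 1 × 598 = 598
  I-I: 1 × 146 = 146
  Σ(broken) = 2432 kJ
Bonds formed (products):
  C-C: 1 × 343 = 343
  C-H: 4 × 422 = 1688
  C-I: 2 × 234 = 468
  Σ(formed) = 2499 kJ
ΔH = Σ(broken) − Σ(formed) = 2432 − 2499 = −67 kJ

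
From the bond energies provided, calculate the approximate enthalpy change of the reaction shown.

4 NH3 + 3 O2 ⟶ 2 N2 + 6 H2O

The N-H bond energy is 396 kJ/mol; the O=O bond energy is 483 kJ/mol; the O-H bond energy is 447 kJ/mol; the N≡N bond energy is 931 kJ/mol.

Bonds broken (reactants):
  N-H: 12 × 396 = 4752
  O=O: 3 × 483 = 1449
  Σ(broken) = 6201 kJ
Bonds formed (products):
  N≡N: 2 × 931 = 1862
  O-H: 12 × 447 = 5364
  Σ(formed) = 7226 kJ
ΔH = Σ(broken) − Σ(formed) = 6201 − 7226 = −1025 kJ

ΔH ≈ −1025 kJ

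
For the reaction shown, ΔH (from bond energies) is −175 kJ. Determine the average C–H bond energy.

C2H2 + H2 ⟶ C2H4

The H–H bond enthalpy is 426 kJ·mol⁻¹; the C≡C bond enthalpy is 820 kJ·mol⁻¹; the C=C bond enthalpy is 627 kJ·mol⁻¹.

Let D be the C–H bond energy.
Σ(broken) = 1×820 + 2×D + 1×426 = 1246 + 2D
Σ(formed) = 4×D + 1×627 = 627 + 4D
ΔH = Σ(broken) − Σ(formed) = (1246 + 2D) − (627 + 4D) = +619 − 2D
Setting this equal to −175 kJ gives 2D = 794, so D = 397 kJ/mol.

D(C–H) ≈ 397 kJ/mol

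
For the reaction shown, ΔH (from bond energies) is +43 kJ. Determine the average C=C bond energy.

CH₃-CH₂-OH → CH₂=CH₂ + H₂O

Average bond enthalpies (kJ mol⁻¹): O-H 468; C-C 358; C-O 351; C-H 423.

Let D be the C=C bond energy.
Σ(broken) = 1×358 + 5×423 + 1×351 + 1×468 = 3292
Σ(formed) = 4×423 + 1×D + 2×468 = 2628 + D
ΔH = Σ(broken) − Σ(formed) = (3292) − (2628 + D) = +664 − D
Setting this equal to +43 kJ gives D = 621 kJ/mol.

D(C=C) ≈ 621 kJ/mol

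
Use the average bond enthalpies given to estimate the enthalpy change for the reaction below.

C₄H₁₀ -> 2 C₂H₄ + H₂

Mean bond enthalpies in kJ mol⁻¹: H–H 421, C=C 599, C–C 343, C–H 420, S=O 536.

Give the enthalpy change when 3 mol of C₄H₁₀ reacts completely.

ΔH = +750 kJ

Bonds broken (reactants):
  C–C: 3 × 343 = 1029
  C–H: 10 × 420 = 4200
  Σ(broken) = 5229 kJ
Bonds formed (products):
  C–H: 8 × 420 = 3360
  C=C: 2 × 599 = 1198
  H–H: 1 × 421 = 421
  Σ(formed) = 4979 kJ
ΔH = Σ(broken) − Σ(formed) = 5229 − 4979 = +250 kJ
For 3× the reaction as written: 3 × (+250) = +750 kJ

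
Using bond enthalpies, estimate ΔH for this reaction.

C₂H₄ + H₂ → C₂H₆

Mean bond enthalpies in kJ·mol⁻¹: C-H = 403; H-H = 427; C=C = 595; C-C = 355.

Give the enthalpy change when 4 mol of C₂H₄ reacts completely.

ΔH = −556 kJ

Bonds broken (reactants):
  C-H: 4 × 403 = 1612
  C=C: 1 × 595 = 595
  H-H: 1 × 427 = 427
  Σ(broken) = 2634 kJ
Bonds formed (products):
  C-C: 1 × 355 = 355
  C-H: 6 × 403 = 2418
  Σ(formed) = 2773 kJ
ΔH = Σ(broken) − Σ(formed) = 2634 − 2773 = −139 kJ
For 4× the reaction as written: 4 × (−139) = −556 kJ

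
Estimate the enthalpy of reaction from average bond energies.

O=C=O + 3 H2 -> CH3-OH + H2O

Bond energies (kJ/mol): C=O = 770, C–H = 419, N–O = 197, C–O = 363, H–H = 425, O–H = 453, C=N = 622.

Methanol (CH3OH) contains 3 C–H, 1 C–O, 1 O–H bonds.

Bonds broken (reactants):
  C=O: 2 × 770 = 1540
  H–H: 3 × 425 = 1275
  Σ(broken) = 2815 kJ
Bonds formed (products):
  C–H: 3 × 419 = 1257
  C–O: 1 × 363 = 363
  O–H: 3 × 453 = 1359
  Σ(formed) = 2979 kJ
ΔH = Σ(broken) − Σ(formed) = 2815 − 2979 = −164 kJ

ΔH ≈ −164 kJ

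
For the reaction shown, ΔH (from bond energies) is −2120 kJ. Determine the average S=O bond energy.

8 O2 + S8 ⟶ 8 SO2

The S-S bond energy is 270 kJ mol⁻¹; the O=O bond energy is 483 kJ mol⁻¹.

D(S=O) ≈ 509 kJ/mol

Let D be the S=O bond energy.
Σ(broken) = 8×483 + 8×270 = 6024
Σ(formed) = 16×D = 16D
ΔH = Σ(broken) − Σ(formed) = (6024) − (16D) = +6024 − 16D
Setting this equal to −2120 kJ gives 16D = 8144, so D = 509 kJ/mol.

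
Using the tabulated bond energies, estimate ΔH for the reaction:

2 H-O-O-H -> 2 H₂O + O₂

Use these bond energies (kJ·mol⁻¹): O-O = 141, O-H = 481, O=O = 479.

ΔH ≈ −197 kJ

Bonds broken (reactants):
  O-H: 4 × 481 = 1924
  O-O: 2 × 141 = 282
  Σ(broken) = 2206 kJ
Bonds formed (products):
  O-H: 4 × 481 = 1924
  O=O: 1 × 479 = 479
  Σ(formed) = 2403 kJ
ΔH = Σ(broken) − Σ(formed) = 2206 − 2403 = −197 kJ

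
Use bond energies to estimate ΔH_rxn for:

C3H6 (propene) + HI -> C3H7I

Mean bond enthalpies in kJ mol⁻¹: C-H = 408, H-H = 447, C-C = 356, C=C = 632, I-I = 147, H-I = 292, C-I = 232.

ΔH ≈ −72 kJ

Bonds broken (reactants):
  C-C: 1 × 356 = 356
  C-H: 6 × 408 = 2448
  C=C: 1 × 632 = 632
  H-I: 1 × 292 = 292
  Σ(broken) = 3728 kJ
Bonds formed (products):
  C-C: 2 × 356 = 712
  C-H: 7 × 408 = 2856
  C-I: 1 × 232 = 232
  Σ(formed) = 3800 kJ
ΔH = Σ(broken) − Σ(formed) = 3728 − 3800 = −72 kJ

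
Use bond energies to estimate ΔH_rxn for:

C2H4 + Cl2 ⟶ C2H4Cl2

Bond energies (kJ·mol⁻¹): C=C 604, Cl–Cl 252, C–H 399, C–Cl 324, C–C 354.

ΔH ≈ −146 kJ

Bonds broken (reactants):
  C–H: 4 × 399 = 1596
  C=C: 1 × 604 = 604
  Cl–Cl: 1 × 252 = 252
  Σ(broken) = 2452 kJ
Bonds formed (products):
  C–C: 1 × 354 = 354
  C–Cl: 2 × 324 = 648
  C–H: 4 × 399 = 1596
  Σ(formed) = 2598 kJ
ΔH = Σ(broken) − Σ(formed) = 2452 − 2598 = −146 kJ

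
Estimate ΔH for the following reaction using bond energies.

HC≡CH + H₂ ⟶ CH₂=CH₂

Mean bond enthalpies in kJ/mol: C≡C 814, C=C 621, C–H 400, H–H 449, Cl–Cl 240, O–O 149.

ΔH ≈ −158 kJ

Bonds broken (reactants):
  C≡C: 1 × 814 = 814
  C–H: 2 × 400 = 800
  H–H: 1 × 449 = 449
  Σ(broken) = 2063 kJ
Bonds formed (products):
  C–H: 4 × 400 = 1600
  C=C: 1 × 621 = 621
  Σ(formed) = 2221 kJ
ΔH = Σ(broken) − Σ(formed) = 2063 − 2221 = −158 kJ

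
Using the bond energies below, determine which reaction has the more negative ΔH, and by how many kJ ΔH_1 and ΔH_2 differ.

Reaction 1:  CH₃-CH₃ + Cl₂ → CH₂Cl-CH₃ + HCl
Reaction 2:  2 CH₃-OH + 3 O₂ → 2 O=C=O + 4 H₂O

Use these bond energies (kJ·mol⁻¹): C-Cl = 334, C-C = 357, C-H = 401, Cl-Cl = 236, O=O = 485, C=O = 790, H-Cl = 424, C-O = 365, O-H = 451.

Reaction 2, by 1154 kJ

Reaction 1:
  Bonds broken (reactants):
    C-C: 1 × 357 = 357
    C-H: 6 × 401 = 2406
    Cl-Cl: 1 × 236 = 236
    Σ(broken) = 2999 kJ
  Bonds formed (products):
    C-C: 1 × 357 = 357
    C-Cl: 1 × 334 = 334
    C-H: 5 × 401 = 2005
    H-Cl: 1 × 424 = 424
    Σ(formed) = 3120 kJ
  ΔH_1 = 2999 − 3120 = −121 kJ
Reaction 2:
  Bonds broken (reactants):
    C-H: 6 × 401 = 2406
    C-O: 2 × 365 = 730
    O-H: 2 × 451 = 902
    O=O: 3 × 485 = 1455
    Σ(broken) = 5493 kJ
  Bonds formed (products):
    C=O: 4 × 790 = 3160
    O-H: 8 × 451 = 3608
    Σ(formed) = 6768 kJ
  ΔH_2 = 5493 − 6768 = −1275 kJ
ΔH_1 − ΔH_2 = +1154 kJ, so reaction 2 has the more negative ΔH; |ΔH_1 − ΔH_2| = 1154 kJ.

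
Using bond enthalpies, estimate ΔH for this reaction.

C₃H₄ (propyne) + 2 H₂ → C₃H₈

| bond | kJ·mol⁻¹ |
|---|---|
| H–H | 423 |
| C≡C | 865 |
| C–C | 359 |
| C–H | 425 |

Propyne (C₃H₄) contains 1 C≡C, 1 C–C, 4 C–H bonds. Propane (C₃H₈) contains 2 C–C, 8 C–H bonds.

Bonds broken (reactants):
  C≡C: 1 × 865 = 865
  C–C: 1 × 359 = 359
  C–H: 4 × 425 = 1700
  H–H: 2 × 423 = 846
  Σ(broken) = 3770 kJ
Bonds formed (products):
  C–C: 2 × 359 = 718
  C–H: 8 × 425 = 3400
  Σ(formed) = 4118 kJ
ΔH = Σ(broken) − Σ(formed) = 3770 − 4118 = −348 kJ

ΔH ≈ −348 kJ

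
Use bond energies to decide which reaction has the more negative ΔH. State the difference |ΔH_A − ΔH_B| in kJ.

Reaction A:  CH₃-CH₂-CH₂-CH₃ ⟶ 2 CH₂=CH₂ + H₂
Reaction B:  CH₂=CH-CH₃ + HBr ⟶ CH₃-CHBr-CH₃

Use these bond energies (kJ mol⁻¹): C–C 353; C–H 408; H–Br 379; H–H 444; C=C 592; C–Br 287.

Reaction A:
  Bonds broken (reactants):
    C–C: 3 × 353 = 1059
    C–H: 10 × 408 = 4080
    Σ(broken) = 5139 kJ
  Bonds formed (products):
    C–H: 8 × 408 = 3264
    C=C: 2 × 592 = 1184
    H–H: 1 × 444 = 444
    Σ(formed) = 4892 kJ
  ΔH_A = 5139 − 4892 = +247 kJ
Reaction B:
  Bonds broken (reactants):
    C–C: 1 × 353 = 353
    C–H: 6 × 408 = 2448
    C=C: 1 × 592 = 592
    H–Br: 1 × 379 = 379
    Σ(broken) = 3772 kJ
  Bonds formed (products):
    C–Br: 1 × 287 = 287
    C–C: 2 × 353 = 706
    C–H: 7 × 408 = 2856
    Σ(formed) = 3849 kJ
  ΔH_B = 3772 − 3849 = −77 kJ
ΔH_A − ΔH_B = +324 kJ, so reaction B has the more negative ΔH; |ΔH_A − ΔH_B| = 324 kJ.

Reaction B, by 324 kJ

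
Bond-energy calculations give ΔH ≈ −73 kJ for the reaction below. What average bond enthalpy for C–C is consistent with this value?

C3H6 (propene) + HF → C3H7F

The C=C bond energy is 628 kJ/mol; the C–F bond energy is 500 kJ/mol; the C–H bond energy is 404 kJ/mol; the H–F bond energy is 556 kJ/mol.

Let D be the C–C bond energy.
Σ(broken) = 1×D + 6×404 + 1×628 + 1×556 = 3608 + D
Σ(formed) = 2×D + 1×500 + 7×404 = 3328 + 2D
ΔH = Σ(broken) − Σ(formed) = (3608 + D) − (3328 + 2D) = +280 − D
Setting this equal to −73 kJ gives D = 353 kJ/mol.

D(C–C) ≈ 353 kJ/mol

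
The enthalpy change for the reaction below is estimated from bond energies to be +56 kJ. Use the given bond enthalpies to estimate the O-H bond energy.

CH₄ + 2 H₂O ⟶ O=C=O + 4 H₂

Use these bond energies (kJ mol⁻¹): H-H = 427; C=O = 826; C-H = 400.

D(O-H) ≈ 454 kJ/mol

Let D be the O-H bond energy.
Σ(broken) = 4×400 + 4×D = 1600 + 4D
Σ(formed) = 2×826 + 4×427 = 3360
ΔH = Σ(broken) − Σ(formed) = (1600 + 4D) − (3360) = −1760 + 4D
Setting this equal to +56 kJ gives 4D = 1816, so D = 454 kJ/mol.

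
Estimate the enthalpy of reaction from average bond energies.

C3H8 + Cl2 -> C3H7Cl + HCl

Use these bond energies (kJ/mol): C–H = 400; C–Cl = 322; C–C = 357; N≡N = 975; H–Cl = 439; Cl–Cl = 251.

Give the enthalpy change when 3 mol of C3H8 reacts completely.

ΔH = −330 kJ

Bonds broken (reactants):
  C–C: 2 × 357 = 714
  C–H: 8 × 400 = 3200
  Cl–Cl: 1 × 251 = 251
  Σ(broken) = 4165 kJ
Bonds formed (products):
  C–C: 2 × 357 = 714
  C–Cl: 1 × 322 = 322
  C–H: 7 × 400 = 2800
  H–Cl: 1 × 439 = 439
  Σ(formed) = 4275 kJ
ΔH = Σ(broken) − Σ(formed) = 4165 − 4275 = −110 kJ
For 3× the reaction as written: 3 × (−110) = −330 kJ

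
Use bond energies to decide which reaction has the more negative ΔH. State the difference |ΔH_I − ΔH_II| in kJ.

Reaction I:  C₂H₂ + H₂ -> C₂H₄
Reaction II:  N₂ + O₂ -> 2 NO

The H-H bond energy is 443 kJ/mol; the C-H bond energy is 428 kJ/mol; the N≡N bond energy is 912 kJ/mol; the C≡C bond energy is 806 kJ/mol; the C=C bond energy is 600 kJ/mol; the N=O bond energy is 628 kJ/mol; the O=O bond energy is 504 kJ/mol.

Reaction I:
  Bonds broken (reactants):
    C≡C: 1 × 806 = 806
    C-H: 2 × 428 = 856
    H-H: 1 × 443 = 443
    Σ(broken) = 2105 kJ
  Bonds formed (products):
    C-H: 4 × 428 = 1712
    C=C: 1 × 600 = 600
    Σ(formed) = 2312 kJ
  ΔH_I = 2105 − 2312 = −207 kJ
Reaction II:
  Bonds broken (reactants):
    N≡N: 1 × 912 = 912
    O=O: 1 × 504 = 504
    Σ(broken) = 1416 kJ
  Bonds formed (products):
    N=O: 2 × 628 = 1256
    Σ(formed) = 1256 kJ
  ΔH_II = 1416 − 1256 = +160 kJ
ΔH_I − ΔH_II = −367 kJ, so reaction I has the more negative ΔH; |ΔH_I − ΔH_II| = 367 kJ.

Reaction I, by 367 kJ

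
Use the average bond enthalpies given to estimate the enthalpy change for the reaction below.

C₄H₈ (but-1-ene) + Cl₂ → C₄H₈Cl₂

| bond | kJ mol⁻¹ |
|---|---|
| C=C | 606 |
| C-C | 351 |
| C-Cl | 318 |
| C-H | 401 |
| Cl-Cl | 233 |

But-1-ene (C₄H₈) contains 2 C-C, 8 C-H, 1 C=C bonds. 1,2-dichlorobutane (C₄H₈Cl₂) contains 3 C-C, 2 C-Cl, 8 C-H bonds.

Bonds broken (reactants):
  C-C: 2 × 351 = 702
  C-H: 8 × 401 = 3208
  C=C: 1 × 606 = 606
  Cl-Cl: 1 × 233 = 233
  Σ(broken) = 4749 kJ
Bonds formed (products):
  C-C: 3 × 351 = 1053
  C-Cl: 2 × 318 = 636
  C-H: 8 × 401 = 3208
  Σ(formed) = 4897 kJ
ΔH = Σ(broken) − Σ(formed) = 4749 − 4897 = −148 kJ

ΔH ≈ −148 kJ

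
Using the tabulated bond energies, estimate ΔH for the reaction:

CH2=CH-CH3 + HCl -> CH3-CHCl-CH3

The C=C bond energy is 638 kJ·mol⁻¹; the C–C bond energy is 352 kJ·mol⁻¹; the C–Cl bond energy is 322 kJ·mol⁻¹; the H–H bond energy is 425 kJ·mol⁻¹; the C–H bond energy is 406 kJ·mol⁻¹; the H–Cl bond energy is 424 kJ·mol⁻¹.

Bonds broken (reactants):
  C–C: 1 × 352 = 352
  C–H: 6 × 406 = 2436
  C=C: 1 × 638 = 638
  H–Cl: 1 × 424 = 424
  Σ(broken) = 3850 kJ
Bonds formed (products):
  C–C: 2 × 352 = 704
  C–Cl: 1 × 322 = 322
  C–H: 7 × 406 = 2842
  Σ(formed) = 3868 kJ
ΔH = Σ(broken) − Σ(formed) = 3850 − 3868 = −18 kJ

ΔH ≈ −18 kJ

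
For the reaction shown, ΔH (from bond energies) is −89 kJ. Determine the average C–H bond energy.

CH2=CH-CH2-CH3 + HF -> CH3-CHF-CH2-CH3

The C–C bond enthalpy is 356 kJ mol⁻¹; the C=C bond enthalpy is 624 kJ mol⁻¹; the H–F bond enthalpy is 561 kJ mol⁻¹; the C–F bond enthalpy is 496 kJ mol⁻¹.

D(C–H) ≈ 422 kJ/mol

Let D be the C–H bond energy.
Σ(broken) = 2×356 + 8×D + 1×624 + 1×561 = 1897 + 8D
Σ(formed) = 3×356 + 1×496 + 9×D = 1564 + 9D
ΔH = Σ(broken) − Σ(formed) = (1897 + 8D) − (1564 + 9D) = +333 − D
Setting this equal to −89 kJ gives D = 422 kJ/mol.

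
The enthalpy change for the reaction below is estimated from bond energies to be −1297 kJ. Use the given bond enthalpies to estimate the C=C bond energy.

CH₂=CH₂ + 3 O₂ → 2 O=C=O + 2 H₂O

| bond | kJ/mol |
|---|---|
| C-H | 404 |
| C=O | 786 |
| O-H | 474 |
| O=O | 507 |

D(C=C) ≈ 606 kJ/mol

Let D be the C=C bond energy.
Σ(broken) = 4×404 + 1×D + 3×507 = 3137 + D
Σ(formed) = 4×786 + 4×474 = 5040
ΔH = Σ(broken) − Σ(formed) = (3137 + D) − (5040) = −1903 + D
Setting this equal to −1297 kJ gives D = 606 kJ/mol.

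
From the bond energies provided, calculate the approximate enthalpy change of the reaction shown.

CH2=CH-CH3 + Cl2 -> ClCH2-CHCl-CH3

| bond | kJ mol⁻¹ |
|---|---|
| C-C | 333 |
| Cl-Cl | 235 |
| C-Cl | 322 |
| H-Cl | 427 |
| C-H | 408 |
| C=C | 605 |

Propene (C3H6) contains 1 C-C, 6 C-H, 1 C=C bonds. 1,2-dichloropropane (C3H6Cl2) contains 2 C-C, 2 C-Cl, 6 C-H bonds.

Bonds broken (reactants):
  C-C: 1 × 333 = 333
  C-H: 6 × 408 = 2448
  C=C: 1 × 605 = 605
  Cl-Cl: 1 × 235 = 235
  Σ(broken) = 3621 kJ
Bonds formed (products):
  C-C: 2 × 333 = 666
  C-Cl: 2 × 322 = 644
  C-H: 6 × 408 = 2448
  Σ(formed) = 3758 kJ
ΔH = Σ(broken) − Σ(formed) = 3621 − 3758 = −137 kJ

ΔH ≈ −137 kJ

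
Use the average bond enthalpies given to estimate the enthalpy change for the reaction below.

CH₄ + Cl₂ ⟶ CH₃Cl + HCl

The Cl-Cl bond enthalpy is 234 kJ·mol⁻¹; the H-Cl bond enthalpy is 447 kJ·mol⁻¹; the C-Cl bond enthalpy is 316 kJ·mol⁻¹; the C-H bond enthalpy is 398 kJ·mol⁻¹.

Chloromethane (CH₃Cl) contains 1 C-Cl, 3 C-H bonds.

Bonds broken (reactants):
  C-H: 4 × 398 = 1592
  Cl-Cl: 1 × 234 = 234
  Σ(broken) = 1826 kJ
Bonds formed (products):
  C-Cl: 1 × 316 = 316
  C-H: 3 × 398 = 1194
  H-Cl: 1 × 447 = 447
  Σ(formed) = 1957 kJ
ΔH = Σ(broken) − Σ(formed) = 1826 − 1957 = −131 kJ

ΔH ≈ −131 kJ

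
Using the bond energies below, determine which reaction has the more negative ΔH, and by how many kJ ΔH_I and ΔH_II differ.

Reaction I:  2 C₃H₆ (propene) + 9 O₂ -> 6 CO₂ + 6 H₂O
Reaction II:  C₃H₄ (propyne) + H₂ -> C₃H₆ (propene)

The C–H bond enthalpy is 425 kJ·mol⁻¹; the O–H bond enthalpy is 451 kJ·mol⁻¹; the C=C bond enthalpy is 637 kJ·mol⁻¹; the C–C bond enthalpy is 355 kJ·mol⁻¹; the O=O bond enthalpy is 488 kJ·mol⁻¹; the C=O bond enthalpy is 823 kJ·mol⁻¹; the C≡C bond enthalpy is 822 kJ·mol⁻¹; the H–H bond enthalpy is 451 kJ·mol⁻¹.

Reaction I, by 3598 kJ

Reaction I:
  Bonds broken (reactants):
    C–C: 2 × 355 = 710
    C–H: 12 × 425 = 5100
    C=C: 2 × 637 = 1274
    O=O: 9 × 488 = 4392
    Σ(broken) = 11476 kJ
  Bonds formed (products):
    C=O: 12 × 823 = 9876
    O–H: 12 × 451 = 5412
    Σ(formed) = 15288 kJ
  ΔH_I = 11476 − 15288 = −3812 kJ
Reaction II:
  Bonds broken (reactants):
    C≡C: 1 × 822 = 822
    C–C: 1 × 355 = 355
    C–H: 4 × 425 = 1700
    H–H: 1 × 451 = 451
    Σ(broken) = 3328 kJ
  Bonds formed (products):
    C–C: 1 × 355 = 355
    C–H: 6 × 425 = 2550
    C=C: 1 × 637 = 637
    Σ(formed) = 3542 kJ
  ΔH_II = 3328 − 3542 = −214 kJ
ΔH_I − ΔH_II = −3598 kJ, so reaction I has the more negative ΔH; |ΔH_I − ΔH_II| = 3598 kJ.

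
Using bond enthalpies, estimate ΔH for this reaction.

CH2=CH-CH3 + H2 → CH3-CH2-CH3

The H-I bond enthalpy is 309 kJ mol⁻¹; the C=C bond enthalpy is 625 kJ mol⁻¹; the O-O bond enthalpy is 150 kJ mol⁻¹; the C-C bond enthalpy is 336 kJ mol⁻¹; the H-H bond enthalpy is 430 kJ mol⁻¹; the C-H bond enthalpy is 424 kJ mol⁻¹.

ΔH ≈ −129 kJ

Bonds broken (reactants):
  C-C: 1 × 336 = 336
  C-H: 6 × 424 = 2544
  C=C: 1 × 625 = 625
  H-H: 1 × 430 = 430
  Σ(broken) = 3935 kJ
Bonds formed (products):
  C-C: 2 × 336 = 672
  C-H: 8 × 424 = 3392
  Σ(formed) = 4064 kJ
ΔH = Σ(broken) − Σ(formed) = 3935 − 4064 = −129 kJ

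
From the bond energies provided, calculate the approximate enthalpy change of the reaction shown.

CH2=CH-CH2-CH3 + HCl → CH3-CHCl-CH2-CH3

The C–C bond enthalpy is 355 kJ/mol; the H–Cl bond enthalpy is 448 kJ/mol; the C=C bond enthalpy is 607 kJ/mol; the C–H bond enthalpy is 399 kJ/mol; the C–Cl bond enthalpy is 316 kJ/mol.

ΔH ≈ −15 kJ

Bonds broken (reactants):
  C–C: 2 × 355 = 710
  C–H: 8 × 399 = 3192
  C=C: 1 × 607 = 607
  H–Cl: 1 × 448 = 448
  Σ(broken) = 4957 kJ
Bonds formed (products):
  C–C: 3 × 355 = 1065
  C–Cl: 1 × 316 = 316
  C–H: 9 × 399 = 3591
  Σ(formed) = 4972 kJ
ΔH = Σ(broken) − Σ(formed) = 4957 − 4972 = −15 kJ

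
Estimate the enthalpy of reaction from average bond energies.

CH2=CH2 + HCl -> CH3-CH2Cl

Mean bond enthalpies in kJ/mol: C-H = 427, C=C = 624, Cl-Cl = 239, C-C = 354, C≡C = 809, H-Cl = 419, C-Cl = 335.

ΔH ≈ −73 kJ

Bonds broken (reactants):
  C-H: 4 × 427 = 1708
  C=C: 1 × 624 = 624
  H-Cl: 1 × 419 = 419
  Σ(broken) = 2751 kJ
Bonds formed (products):
  C-C: 1 × 354 = 354
  C-Cl: 1 × 335 = 335
  C-H: 5 × 427 = 2135
  Σ(formed) = 2824 kJ
ΔH = Σ(broken) − Σ(formed) = 2751 − 2824 = −73 kJ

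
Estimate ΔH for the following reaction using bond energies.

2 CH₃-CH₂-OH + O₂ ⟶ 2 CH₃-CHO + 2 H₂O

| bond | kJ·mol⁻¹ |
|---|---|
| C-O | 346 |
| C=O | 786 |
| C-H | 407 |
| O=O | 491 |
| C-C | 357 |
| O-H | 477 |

ΔH ≈ −529 kJ

Bonds broken (reactants):
  C-C: 2 × 357 = 714
  C-H: 10 × 407 = 4070
  C-O: 2 × 346 = 692
  O-H: 2 × 477 = 954
  O=O: 1 × 491 = 491
  Σ(broken) = 6921 kJ
Bonds formed (products):
  C-C: 2 × 357 = 714
  C-H: 8 × 407 = 3256
  C=O: 2 × 786 = 1572
  O-H: 4 × 477 = 1908
  Σ(formed) = 7450 kJ
ΔH = Σ(broken) − Σ(formed) = 6921 − 7450 = −529 kJ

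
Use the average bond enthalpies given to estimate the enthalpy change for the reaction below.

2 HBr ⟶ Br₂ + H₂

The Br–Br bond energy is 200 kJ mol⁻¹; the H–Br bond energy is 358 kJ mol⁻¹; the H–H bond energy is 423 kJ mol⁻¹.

Bonds broken (reactants):
  H–Br: 2 × 358 = 716
  Σ(broken) = 716 kJ
Bonds formed (products):
  Br–Br: 1 × 200 = 200
  H–H: 1 × 423 = 423
  Σ(formed) = 623 kJ
ΔH = Σ(broken) − Σ(formed) = 716 − 623 = +93 kJ

ΔH ≈ +93 kJ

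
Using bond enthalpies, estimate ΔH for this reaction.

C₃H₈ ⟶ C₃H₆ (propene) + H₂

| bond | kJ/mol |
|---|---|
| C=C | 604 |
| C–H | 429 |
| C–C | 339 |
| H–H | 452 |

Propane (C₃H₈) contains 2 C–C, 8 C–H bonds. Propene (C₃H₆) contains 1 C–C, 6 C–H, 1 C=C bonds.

ΔH ≈ +141 kJ

Bonds broken (reactants):
  C–C: 2 × 339 = 678
  C–H: 8 × 429 = 3432
  Σ(broken) = 4110 kJ
Bonds formed (products):
  C–C: 1 × 339 = 339
  C–H: 6 × 429 = 2574
  C=C: 1 × 604 = 604
  H–H: 1 × 452 = 452
  Σ(formed) = 3969 kJ
ΔH = Σ(broken) − Σ(formed) = 4110 − 3969 = +141 kJ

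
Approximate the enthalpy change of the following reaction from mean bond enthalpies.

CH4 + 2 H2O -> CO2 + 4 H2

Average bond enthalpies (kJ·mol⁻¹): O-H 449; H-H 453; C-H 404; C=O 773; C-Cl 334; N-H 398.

Bonds broken (reactants):
  C-H: 4 × 404 = 1616
  O-H: 4 × 449 = 1796
  Σ(broken) = 3412 kJ
Bonds formed (products):
  C=O: 2 × 773 = 1546
  H-H: 4 × 453 = 1812
  Σ(formed) = 3358 kJ
ΔH = Σ(broken) − Σ(formed) = 3412 − 3358 = +54 kJ

ΔH ≈ +54 kJ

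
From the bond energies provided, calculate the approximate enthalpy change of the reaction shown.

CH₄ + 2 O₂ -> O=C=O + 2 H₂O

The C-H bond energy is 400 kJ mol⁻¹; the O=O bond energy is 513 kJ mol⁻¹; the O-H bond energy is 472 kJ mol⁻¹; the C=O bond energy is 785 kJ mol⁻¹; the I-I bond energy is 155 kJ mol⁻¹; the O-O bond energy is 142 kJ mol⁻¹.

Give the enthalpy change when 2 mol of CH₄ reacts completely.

Bonds broken (reactants):
  C-H: 4 × 400 = 1600
  O=O: 2 × 513 = 1026
  Σ(broken) = 2626 kJ
Bonds formed (products):
  C=O: 2 × 785 = 1570
  O-H: 4 × 472 = 1888
  Σ(formed) = 3458 kJ
ΔH = Σ(broken) − Σ(formed) = 2626 − 3458 = −832 kJ
For 2× the reaction as written: 2 × (−832) = −1664 kJ

ΔH = −1664 kJ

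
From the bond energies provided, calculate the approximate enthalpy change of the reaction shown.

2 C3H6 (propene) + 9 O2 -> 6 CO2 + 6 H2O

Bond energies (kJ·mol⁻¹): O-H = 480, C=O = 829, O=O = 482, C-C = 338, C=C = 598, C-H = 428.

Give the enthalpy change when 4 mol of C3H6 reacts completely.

ΔH = −8724 kJ

Bonds broken (reactants):
  C-C: 2 × 338 = 676
  C-H: 12 × 428 = 5136
  C=C: 2 × 598 = 1196
  O=O: 9 × 482 = 4338
  Σ(broken) = 11346 kJ
Bonds formed (products):
  C=O: 12 × 829 = 9948
  O-H: 12 × 480 = 5760
  Σ(formed) = 15708 kJ
ΔH = Σ(broken) − Σ(formed) = 11346 − 15708 = −4362 kJ
For 2× the reaction as written: 2 × (−4362) = −8724 kJ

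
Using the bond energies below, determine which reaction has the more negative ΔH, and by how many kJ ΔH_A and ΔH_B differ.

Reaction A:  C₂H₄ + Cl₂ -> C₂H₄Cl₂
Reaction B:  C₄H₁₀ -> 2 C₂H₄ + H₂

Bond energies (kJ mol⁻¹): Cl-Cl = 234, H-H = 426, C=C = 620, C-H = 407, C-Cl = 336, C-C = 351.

Reaction A, by 370 kJ

Reaction A:
  Bonds broken (reactants):
    C-H: 4 × 407 = 1628
    C=C: 1 × 620 = 620
    Cl-Cl: 1 × 234 = 234
    Σ(broken) = 2482 kJ
  Bonds formed (products):
    C-C: 1 × 351 = 351
    C-Cl: 2 × 336 = 672
    C-H: 4 × 407 = 1628
    Σ(formed) = 2651 kJ
  ΔH_A = 2482 − 2651 = −169 kJ
Reaction B:
  Bonds broken (reactants):
    C-C: 3 × 351 = 1053
    C-H: 10 × 407 = 4070
    Σ(broken) = 5123 kJ
  Bonds formed (products):
    C-H: 8 × 407 = 3256
    C=C: 2 × 620 = 1240
    H-H: 1 × 426 = 426
    Σ(formed) = 4922 kJ
  ΔH_B = 5123 − 4922 = +201 kJ
ΔH_A − ΔH_B = −370 kJ, so reaction A has the more negative ΔH; |ΔH_A − ΔH_B| = 370 kJ.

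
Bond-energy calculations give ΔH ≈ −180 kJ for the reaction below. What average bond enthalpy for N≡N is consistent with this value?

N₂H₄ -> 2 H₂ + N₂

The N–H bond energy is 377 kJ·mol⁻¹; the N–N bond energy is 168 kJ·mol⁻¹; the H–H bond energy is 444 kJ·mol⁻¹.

D(N≡N) ≈ 968 kJ/mol

Let D be the N≡N bond energy.
Σ(broken) = 4×377 + 1×168 = 1676
Σ(formed) = 2×444 + 1×D = 888 + D
ΔH = Σ(broken) − Σ(formed) = (1676) − (888 + D) = +788 − D
Setting this equal to −180 kJ gives D = 968 kJ/mol.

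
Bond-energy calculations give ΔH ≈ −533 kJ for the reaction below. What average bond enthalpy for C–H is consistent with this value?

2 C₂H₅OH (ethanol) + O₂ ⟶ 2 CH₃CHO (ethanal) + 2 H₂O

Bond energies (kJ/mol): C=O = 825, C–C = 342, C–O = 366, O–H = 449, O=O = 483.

Let D be the C–H bond energy.
Σ(broken) = 2×342 + 10×D + 2×366 + 2×449 + 1×483 = 2797 + 10D
Σ(formed) = 2×342 + 8×D + 2×825 + 4×449 = 4130 + 8D
ΔH = Σ(broken) − Σ(formed) = (2797 + 10D) − (4130 + 8D) = −1333 + 2D
Setting this equal to −533 kJ gives 2D = 800, so D = 400 kJ/mol.

D(C–H) ≈ 400 kJ/mol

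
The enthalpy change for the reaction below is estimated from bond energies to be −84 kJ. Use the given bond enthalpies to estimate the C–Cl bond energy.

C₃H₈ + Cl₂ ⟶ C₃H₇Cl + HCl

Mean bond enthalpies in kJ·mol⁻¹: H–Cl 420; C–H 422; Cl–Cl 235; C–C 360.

Let D be the C–Cl bond energy.
Σ(broken) = 2×360 + 8×422 + 1×235 = 4331
Σ(formed) = 2×360 + 1×D + 7×422 + 1×420 = 4094 + D
ΔH = Σ(broken) − Σ(formed) = (4331) − (4094 + D) = +237 − D
Setting this equal to −84 kJ gives D = 321 kJ/mol.

D(C–Cl) ≈ 321 kJ/mol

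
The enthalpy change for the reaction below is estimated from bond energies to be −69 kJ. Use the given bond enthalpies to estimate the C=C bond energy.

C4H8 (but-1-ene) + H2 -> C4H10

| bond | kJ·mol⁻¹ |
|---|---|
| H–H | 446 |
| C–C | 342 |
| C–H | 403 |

Let D be the C=C bond energy.
Σ(broken) = 2×342 + 8×403 + 1×D + 1×446 = 4354 + D
Σ(formed) = 3×342 + 10×403 = 5056
ΔH = Σ(broken) − Σ(formed) = (4354 + D) − (5056) = −702 + D
Setting this equal to −69 kJ gives D = 633 kJ/mol.

D(C=C) ≈ 633 kJ/mol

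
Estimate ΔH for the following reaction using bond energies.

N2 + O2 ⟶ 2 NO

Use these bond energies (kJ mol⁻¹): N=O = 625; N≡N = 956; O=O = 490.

ΔH ≈ +196 kJ

Bonds broken (reactants):
  N≡N: 1 × 956 = 956
  O=O: 1 × 490 = 490
  Σ(broken) = 1446 kJ
Bonds formed (products):
  N=O: 2 × 625 = 1250
  Σ(formed) = 1250 kJ
ΔH = Σ(broken) − Σ(formed) = 1446 − 1250 = +196 kJ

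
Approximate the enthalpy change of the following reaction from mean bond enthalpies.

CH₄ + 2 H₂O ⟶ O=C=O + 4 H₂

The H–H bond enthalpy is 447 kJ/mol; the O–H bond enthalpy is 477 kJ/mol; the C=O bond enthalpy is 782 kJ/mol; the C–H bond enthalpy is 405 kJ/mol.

ΔH ≈ +176 kJ

Bonds broken (reactants):
  C–H: 4 × 405 = 1620
  O–H: 4 × 477 = 1908
  Σ(broken) = 3528 kJ
Bonds formed (products):
  C=O: 2 × 782 = 1564
  H–H: 4 × 447 = 1788
  Σ(formed) = 3352 kJ
ΔH = Σ(broken) − Σ(formed) = 3528 − 3352 = +176 kJ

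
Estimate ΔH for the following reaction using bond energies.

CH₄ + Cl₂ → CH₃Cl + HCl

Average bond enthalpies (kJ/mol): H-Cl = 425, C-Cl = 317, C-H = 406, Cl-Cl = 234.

ΔH ≈ −102 kJ

Bonds broken (reactants):
  C-H: 4 × 406 = 1624
  Cl-Cl: 1 × 234 = 234
  Σ(broken) = 1858 kJ
Bonds formed (products):
  C-Cl: 1 × 317 = 317
  C-H: 3 × 406 = 1218
  H-Cl: 1 × 425 = 425
  Σ(formed) = 1960 kJ
ΔH = Σ(broken) − Σ(formed) = 1858 − 1960 = −102 kJ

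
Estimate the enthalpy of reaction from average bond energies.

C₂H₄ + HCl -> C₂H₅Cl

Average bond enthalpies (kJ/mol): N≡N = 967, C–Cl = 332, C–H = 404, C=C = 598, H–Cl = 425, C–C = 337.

Bonds broken (reactants):
  C–H: 4 × 404 = 1616
  C=C: 1 × 598 = 598
  H–Cl: 1 × 425 = 425
  Σ(broken) = 2639 kJ
Bonds formed (products):
  C–C: 1 × 337 = 337
  C–Cl: 1 × 332 = 332
  C–H: 5 × 404 = 2020
  Σ(formed) = 2689 kJ
ΔH = Σ(broken) − Σ(formed) = 2639 − 2689 = −50 kJ

ΔH ≈ −50 kJ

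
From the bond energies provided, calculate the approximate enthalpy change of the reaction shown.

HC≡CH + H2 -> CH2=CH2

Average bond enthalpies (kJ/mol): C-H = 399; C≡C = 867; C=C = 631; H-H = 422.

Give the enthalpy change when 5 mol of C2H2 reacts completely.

Bonds broken (reactants):
  C≡C: 1 × 867 = 867
  C-H: 2 × 399 = 798
  H-H: 1 × 422 = 422
  Σ(broken) = 2087 kJ
Bonds formed (products):
  C-H: 4 × 399 = 1596
  C=C: 1 × 631 = 631
  Σ(formed) = 2227 kJ
ΔH = Σ(broken) − Σ(formed) = 2087 − 2227 = −140 kJ
For 5× the reaction as written: 5 × (−140) = −700 kJ

ΔH = −700 kJ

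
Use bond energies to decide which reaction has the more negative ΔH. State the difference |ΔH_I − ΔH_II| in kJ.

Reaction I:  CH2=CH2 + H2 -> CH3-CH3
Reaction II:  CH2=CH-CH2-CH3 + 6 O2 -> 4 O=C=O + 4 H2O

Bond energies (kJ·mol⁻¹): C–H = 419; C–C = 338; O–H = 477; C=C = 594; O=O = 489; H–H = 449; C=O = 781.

Reaction II, by 2375 kJ

Reaction I:
  Bonds broken (reactants):
    C–H: 4 × 419 = 1676
    C=C: 1 × 594 = 594
    H–H: 1 × 449 = 449
    Σ(broken) = 2719 kJ
  Bonds formed (products):
    C–C: 1 × 338 = 338
    C–H: 6 × 419 = 2514
    Σ(formed) = 2852 kJ
  ΔH_I = 2719 − 2852 = −133 kJ
Reaction II:
  Bonds broken (reactants):
    C–C: 2 × 338 = 676
    C–H: 8 × 419 = 3352
    C=C: 1 × 594 = 594
    O=O: 6 × 489 = 2934
    Σ(broken) = 7556 kJ
  Bonds formed (products):
    C=O: 8 × 781 = 6248
    O–H: 8 × 477 = 3816
    Σ(formed) = 10064 kJ
  ΔH_II = 7556 − 10064 = −2508 kJ
ΔH_I − ΔH_II = +2375 kJ, so reaction II has the more negative ΔH; |ΔH_I − ΔH_II| = 2375 kJ.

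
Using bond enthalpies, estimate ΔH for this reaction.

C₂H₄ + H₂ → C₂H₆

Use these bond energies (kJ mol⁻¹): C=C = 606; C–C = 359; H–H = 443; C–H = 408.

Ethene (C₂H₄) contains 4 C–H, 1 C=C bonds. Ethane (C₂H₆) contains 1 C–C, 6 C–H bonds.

ΔH ≈ −126 kJ

Bonds broken (reactants):
  C–H: 4 × 408 = 1632
  C=C: 1 × 606 = 606
  H–H: 1 × 443 = 443
  Σ(broken) = 2681 kJ
Bonds formed (products):
  C–C: 1 × 359 = 359
  C–H: 6 × 408 = 2448
  Σ(formed) = 2807 kJ
ΔH = Σ(broken) − Σ(formed) = 2681 − 2807 = −126 kJ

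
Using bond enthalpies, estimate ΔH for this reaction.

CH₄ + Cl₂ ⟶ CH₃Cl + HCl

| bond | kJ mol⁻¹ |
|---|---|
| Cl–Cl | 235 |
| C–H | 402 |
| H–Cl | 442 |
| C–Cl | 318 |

Bonds broken (reactants):
  C–H: 4 × 402 = 1608
  Cl–Cl: 1 × 235 = 235
  Σ(broken) = 1843 kJ
Bonds formed (products):
  C–Cl: 1 × 318 = 318
  C–H: 3 × 402 = 1206
  H–Cl: 1 × 442 = 442
  Σ(formed) = 1966 kJ
ΔH = Σ(broken) − Σ(formed) = 1843 − 1966 = −123 kJ

ΔH ≈ −123 kJ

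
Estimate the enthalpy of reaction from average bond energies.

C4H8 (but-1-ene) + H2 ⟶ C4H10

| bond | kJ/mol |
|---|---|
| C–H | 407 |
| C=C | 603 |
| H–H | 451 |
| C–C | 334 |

ΔH ≈ −94 kJ

Bonds broken (reactants):
  C–C: 2 × 334 = 668
  C–H: 8 × 407 = 3256
  C=C: 1 × 603 = 603
  H–H: 1 × 451 = 451
  Σ(broken) = 4978 kJ
Bonds formed (products):
  C–C: 3 × 334 = 1002
  C–H: 10 × 407 = 4070
  Σ(formed) = 5072 kJ
ΔH = Σ(broken) − Σ(formed) = 4978 − 5072 = −94 kJ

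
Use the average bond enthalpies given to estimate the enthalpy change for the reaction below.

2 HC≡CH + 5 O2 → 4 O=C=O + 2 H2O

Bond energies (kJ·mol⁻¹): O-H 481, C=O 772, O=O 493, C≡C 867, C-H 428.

ΔH ≈ −2189 kJ

Bonds broken (reactants):
  C≡C: 2 × 867 = 1734
  C-H: 4 × 428 = 1712
  O=O: 5 × 493 = 2465
  Σ(broken) = 5911 kJ
Bonds formed (products):
  C=O: 8 × 772 = 6176
  O-H: 4 × 481 = 1924
  Σ(formed) = 8100 kJ
ΔH = Σ(broken) − Σ(formed) = 5911 − 8100 = −2189 kJ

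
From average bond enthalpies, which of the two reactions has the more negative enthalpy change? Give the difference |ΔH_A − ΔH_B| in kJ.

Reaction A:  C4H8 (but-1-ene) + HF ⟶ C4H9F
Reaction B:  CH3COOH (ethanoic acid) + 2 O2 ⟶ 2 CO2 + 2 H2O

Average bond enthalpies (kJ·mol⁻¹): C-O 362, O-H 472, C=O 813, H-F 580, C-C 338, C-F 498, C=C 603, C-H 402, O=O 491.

Reaction A:
  Bonds broken (reactants):
    C-C: 2 × 338 = 676
    C-H: 8 × 402 = 3216
    C=C: 1 × 603 = 603
    H-F: 1 × 580 = 580
    Σ(broken) = 5075 kJ
  Bonds formed (products):
    C-C: 3 × 338 = 1014
    C-F: 1 × 498 = 498
    C-H: 9 × 402 = 3618
    Σ(formed) = 5130 kJ
  ΔH_A = 5075 − 5130 = −55 kJ
Reaction B:
  Bonds broken (reactants):
    C-C: 1 × 338 = 338
    C-H: 3 × 402 = 1206
    C-O: 1 × 362 = 362
    C=O: 1 × 813 = 813
    O-H: 1 × 472 = 472
    O=O: 2 × 491 = 982
    Σ(broken) = 4173 kJ
  Bonds formed (products):
    C=O: 4 × 813 = 3252
    O-H: 4 × 472 = 1888
    Σ(formed) = 5140 kJ
  ΔH_B = 4173 − 5140 = −967 kJ
ΔH_A − ΔH_B = +912 kJ, so reaction B has the more negative ΔH; |ΔH_A − ΔH_B| = 912 kJ.

Reaction B, by 912 kJ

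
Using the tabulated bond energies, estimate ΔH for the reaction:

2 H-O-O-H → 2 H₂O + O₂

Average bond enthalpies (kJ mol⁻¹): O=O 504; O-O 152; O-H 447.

Bonds broken (reactants):
  O-H: 4 × 447 = 1788
  O-O: 2 × 152 = 304
  Σ(broken) = 2092 kJ
Bonds formed (products):
  O-H: 4 × 447 = 1788
  O=O: 1 × 504 = 504
  Σ(formed) = 2292 kJ
ΔH = Σ(broken) − Σ(formed) = 2092 − 2292 = −200 kJ

ΔH ≈ −200 kJ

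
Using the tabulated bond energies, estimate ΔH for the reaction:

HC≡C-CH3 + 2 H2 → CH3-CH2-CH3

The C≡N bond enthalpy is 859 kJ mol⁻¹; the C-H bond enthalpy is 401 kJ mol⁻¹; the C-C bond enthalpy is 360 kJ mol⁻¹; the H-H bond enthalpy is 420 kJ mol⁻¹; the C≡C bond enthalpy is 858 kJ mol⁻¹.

Bonds broken (reactants):
  C≡C: 1 × 858 = 858
  C-C: 1 × 360 = 360
  C-H: 4 × 401 = 1604
  H-H: 2 × 420 = 840
  Σ(broken) = 3662 kJ
Bonds formed (products):
  C-C: 2 × 360 = 720
  C-H: 8 × 401 = 3208
  Σ(formed) = 3928 kJ
ΔH = Σ(broken) − Σ(formed) = 3662 − 3928 = −266 kJ

ΔH ≈ −266 kJ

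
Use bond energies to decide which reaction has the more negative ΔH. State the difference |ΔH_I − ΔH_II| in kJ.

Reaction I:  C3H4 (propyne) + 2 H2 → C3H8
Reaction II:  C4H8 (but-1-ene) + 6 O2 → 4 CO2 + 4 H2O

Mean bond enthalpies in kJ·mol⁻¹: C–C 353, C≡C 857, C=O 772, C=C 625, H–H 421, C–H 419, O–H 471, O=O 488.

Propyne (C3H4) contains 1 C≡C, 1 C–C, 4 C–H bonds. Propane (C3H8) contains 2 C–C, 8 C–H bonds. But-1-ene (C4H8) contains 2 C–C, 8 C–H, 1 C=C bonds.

Reaction I:
  Bonds broken (reactants):
    C≡C: 1 × 857 = 857
    C–C: 1 × 353 = 353
    C–H: 4 × 419 = 1676
    H–H: 2 × 421 = 842
    Σ(broken) = 3728 kJ
  Bonds formed (products):
    C–C: 2 × 353 = 706
    C–H: 8 × 419 = 3352
    Σ(formed) = 4058 kJ
  ΔH_I = 3728 − 4058 = −330 kJ
Reaction II:
  Bonds broken (reactants):
    C–C: 2 × 353 = 706
    C–H: 8 × 419 = 3352
    C=C: 1 × 625 = 625
    O=O: 6 × 488 = 2928
    Σ(broken) = 7611 kJ
  Bonds formed (products):
    C=O: 8 × 772 = 6176
    O–H: 8 × 471 = 3768
    Σ(formed) = 9944 kJ
  ΔH_II = 7611 − 9944 = −2333 kJ
ΔH_I − ΔH_II = +2003 kJ, so reaction II has the more negative ΔH; |ΔH_I − ΔH_II| = 2003 kJ.

Reaction II, by 2003 kJ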